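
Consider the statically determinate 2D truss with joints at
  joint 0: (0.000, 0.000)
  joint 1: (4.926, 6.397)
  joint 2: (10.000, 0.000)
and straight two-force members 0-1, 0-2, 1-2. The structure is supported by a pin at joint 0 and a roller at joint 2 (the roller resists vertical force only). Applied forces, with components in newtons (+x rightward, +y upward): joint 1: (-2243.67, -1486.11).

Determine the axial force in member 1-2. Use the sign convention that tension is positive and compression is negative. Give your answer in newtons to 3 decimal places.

N=3 nodes, M=3 members, R=3 reactions → 2N=6, M+R=6
member 0 (0-1): L=8.0739, (cx,cy)=(0.6101,0.7923)
member 1 (0-2): L=10.0000, (cx,cy)=(1.0000,0.0000)
member 2 (1-2): L=8.1650, (cx,cy)=(0.6214,-0.7835)
solve A·x = −loads:
  F[0-1] = -2763.2186 N (compression)
  F[0-2] = -557.7814 N (compression)
  F[1-2] = +897.5720 N (tension)
  Rx@0 = +2243.6700 N
  Ry@0 = +2189.3279 N
  Ry@2 = -703.2179 N

897.572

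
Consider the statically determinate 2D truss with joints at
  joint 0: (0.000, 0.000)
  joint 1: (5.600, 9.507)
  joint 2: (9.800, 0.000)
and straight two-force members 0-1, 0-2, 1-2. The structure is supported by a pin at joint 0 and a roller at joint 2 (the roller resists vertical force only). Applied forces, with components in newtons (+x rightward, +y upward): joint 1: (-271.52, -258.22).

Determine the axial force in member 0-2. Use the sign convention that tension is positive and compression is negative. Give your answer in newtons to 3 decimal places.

N=3 nodes, M=3 members, R=3 reactions → 2N=6, M+R=6
member 0 (0-1): L=11.0337, (cx,cy)=(0.5075,0.8616)
member 1 (0-2): L=9.8000, (cx,cy)=(1.0000,0.0000)
member 2 (1-2): L=10.3934, (cx,cy)=(0.4041,-0.9147)
solve A·x = −loads:
  F[0-1] = -434.1391 N (compression)
  F[0-2] = -51.1792 N (compression)
  F[1-2] = +126.6492 N (tension)
  Rx@0 = +271.5200 N
  Ry@0 = +374.0678 N
  Ry@2 = -115.8478 N

-51.179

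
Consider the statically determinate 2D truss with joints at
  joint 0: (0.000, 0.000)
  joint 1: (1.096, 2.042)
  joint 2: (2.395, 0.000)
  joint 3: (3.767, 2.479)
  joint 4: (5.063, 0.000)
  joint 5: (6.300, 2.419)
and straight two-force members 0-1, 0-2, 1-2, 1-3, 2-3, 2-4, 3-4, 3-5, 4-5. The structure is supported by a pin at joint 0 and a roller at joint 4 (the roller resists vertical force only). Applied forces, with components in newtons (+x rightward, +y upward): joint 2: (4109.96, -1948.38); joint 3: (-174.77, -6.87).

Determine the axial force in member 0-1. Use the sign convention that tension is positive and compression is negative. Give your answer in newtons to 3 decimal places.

-1264.375

N=6 nodes, M=9 members, R=3 reactions → 2N=12, M+R=12
member 0 (0-1): L=2.3175, (cx,cy)=(0.4729,0.8811)
member 1 (0-2): L=2.3950, (cx,cy)=(1.0000,0.0000)
member 2 (1-2): L=2.4202, (cx,cy)=(0.5367,-0.8437)
member 3 (1-3): L=2.7065, (cx,cy)=(0.9869,0.1615)
member 4 (2-3): L=2.8333, (cx,cy)=(0.4842,0.8749)
member 5 (2-4): L=2.6680, (cx,cy)=(1.0000,0.0000)
member 6 (3-4): L=2.7973, (cx,cy)=(0.4633,-0.8862)
member 7 (3-5): L=2.5337, (cx,cy)=(0.9997,-0.0237)
member 8 (4-5): L=2.7169, (cx,cy)=(0.4553,0.8903)
solve A·x = −loads:
  F[0-1] = -1264.3747 N (compression)
  F[0-2] = +4533.1327 N (tension)
  F[1-2] = +1090.8784 N (tension)
  F[1-3] = -1199.1976 N (compression)
  F[2-3] = +1174.8883 N (tension)
  F[2-4] = +439.7721 N (tension)
  F[3-4] = -949.2189 N (compression)
  F[3-5] = +0.0000 N (tension)
  F[4-5] = -0.0000 N (compression)
  Rx@0 = -3935.1900 N
  Ry@0 = +1114.0502 N
  Ry@4 = +841.1998 N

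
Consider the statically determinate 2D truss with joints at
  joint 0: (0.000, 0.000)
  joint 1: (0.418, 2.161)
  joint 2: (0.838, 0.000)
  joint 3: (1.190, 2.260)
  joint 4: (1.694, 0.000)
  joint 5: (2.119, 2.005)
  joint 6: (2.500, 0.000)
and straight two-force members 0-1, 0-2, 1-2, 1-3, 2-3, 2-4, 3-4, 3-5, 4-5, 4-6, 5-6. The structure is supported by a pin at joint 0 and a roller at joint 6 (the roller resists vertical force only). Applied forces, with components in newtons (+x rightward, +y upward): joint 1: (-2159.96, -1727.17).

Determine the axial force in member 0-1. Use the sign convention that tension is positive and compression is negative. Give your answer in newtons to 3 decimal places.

-3366.725

N=7 nodes, M=11 members, R=3 reactions → 2N=14, M+R=14
member 0 (0-1): L=2.2011, (cx,cy)=(0.1899,0.9818)
member 1 (0-2): L=0.8380, (cx,cy)=(1.0000,0.0000)
member 2 (1-2): L=2.2014, (cx,cy)=(0.1908,-0.9816)
member 3 (1-3): L=0.7783, (cx,cy)=(0.9919,0.1272)
member 4 (2-3): L=2.2872, (cx,cy)=(0.1539,0.9881)
member 5 (2-4): L=0.8560, (cx,cy)=(1.0000,0.0000)
member 6 (3-4): L=2.3155, (cx,cy)=(0.2177,-0.9760)
member 7 (3-5): L=0.9634, (cx,cy)=(0.9643,-0.2647)
member 8 (4-5): L=2.0495, (cx,cy)=(0.2074,0.9783)
member 9 (4-6): L=0.8060, (cx,cy)=(1.0000,0.0000)
member 10 (5-6): L=2.0409, (cx,cy)=(0.1867,-0.9824)
solve A·x = −loads:
  F[0-1] = -3366.7252 N (compression)
  F[0-2] = -1520.5889 N (compression)
  F[1-2] = +1762.5368 N (tension)
  F[1-3] = +1194.0226 N (tension)
  F[2-3] = -1751.0224 N (compression)
  F[2-4] = -914.8475 N (compression)
  F[3-4] = +1448.4367 N (tension)
  F[3-5] = +621.7550 N (tension)
  F[4-5] = -1445.1202 N (compression)
  F[4-6] = -299.9138 N (compression)
  F[5-6] = +1606.5295 N (tension)
  Rx@0 = +2159.9600 N
  Ry@0 = +3305.4566 N
  Ry@6 = -1578.2866 N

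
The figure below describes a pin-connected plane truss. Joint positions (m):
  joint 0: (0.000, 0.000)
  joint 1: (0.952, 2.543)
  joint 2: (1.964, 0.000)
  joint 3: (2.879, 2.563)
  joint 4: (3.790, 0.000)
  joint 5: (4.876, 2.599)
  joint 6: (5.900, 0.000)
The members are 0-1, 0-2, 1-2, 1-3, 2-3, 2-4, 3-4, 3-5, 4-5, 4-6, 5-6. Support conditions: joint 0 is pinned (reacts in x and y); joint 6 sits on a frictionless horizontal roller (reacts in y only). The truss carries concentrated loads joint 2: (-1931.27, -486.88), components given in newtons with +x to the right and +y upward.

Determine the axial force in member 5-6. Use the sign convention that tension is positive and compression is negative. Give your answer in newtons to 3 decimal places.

N=7 nodes, M=11 members, R=3 reactions → 2N=14, M+R=14
member 0 (0-1): L=2.7154, (cx,cy)=(0.3506,0.9365)
member 1 (0-2): L=1.9640, (cx,cy)=(1.0000,0.0000)
member 2 (1-2): L=2.7370, (cx,cy)=(0.3698,-0.9291)
member 3 (1-3): L=1.9271, (cx,cy)=(0.9999,0.0104)
member 4 (2-3): L=2.7214, (cx,cy)=(0.3362,0.9418)
member 5 (2-4): L=1.8260, (cx,cy)=(1.0000,0.0000)
member 6 (3-4): L=2.7201, (cx,cy)=(0.3349,-0.9422)
member 7 (3-5): L=1.9973, (cx,cy)=(0.9998,0.0180)
member 8 (4-5): L=2.8168, (cx,cy)=(0.3855,0.9227)
member 9 (4-6): L=2.1100, (cx,cy)=(1.0000,0.0000)
member 10 (5-6): L=2.7935, (cx,cy)=(0.3666,-0.9304)
solve A·x = −loads:
  F[0-1] = -346.8209 N (compression)
  F[0-2] = -1809.6750 N (compression)
  F[1-2] = +346.7908 N (tension)
  F[1-3] = -249.8351 N (compression)
  F[2-3] = +174.8450 N (tension)
  F[2-4] = +191.0353 N (tension)
  F[3-4] = -174.5435 N (compression)
  F[3-5] = -132.5995 N (compression)
  F[4-5] = +178.2437 N (tension)
  F[4-6] = +63.8565 N (tension)
  F[5-6] = -174.1993 N (compression)
  Rx@0 = +1931.2700 N
  Ry@0 = +324.8067 N
  Ry@6 = +162.0733 N

-174.199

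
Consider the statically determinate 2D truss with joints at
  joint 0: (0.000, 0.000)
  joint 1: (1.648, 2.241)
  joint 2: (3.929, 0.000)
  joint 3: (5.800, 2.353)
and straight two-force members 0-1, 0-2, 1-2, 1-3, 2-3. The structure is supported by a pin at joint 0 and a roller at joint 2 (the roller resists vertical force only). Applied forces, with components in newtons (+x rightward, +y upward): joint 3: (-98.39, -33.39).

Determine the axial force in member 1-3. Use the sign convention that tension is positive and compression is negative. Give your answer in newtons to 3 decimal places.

-73.441

N=4 nodes, M=5 members, R=3 reactions → 2N=8, M+R=8
member 0 (0-1): L=2.7817, (cx,cy)=(0.5924,0.8056)
member 1 (0-2): L=3.9290, (cx,cy)=(1.0000,0.0000)
member 2 (1-2): L=3.1977, (cx,cy)=(0.7133,-0.7008)
member 3 (1-3): L=4.1535, (cx,cy)=(0.9996,0.0270)
member 4 (2-3): L=3.0062, (cx,cy)=(0.6224,0.7827)
solve A·x = −loads:
  F[0-1] = -53.4044 N (compression)
  F[0-2] = -66.7512 N (compression)
  F[1-2] = +58.5640 N (tension)
  F[1-3] = -73.4412 N (compression)
  F[2-3] = -40.1291 N (compression)
  Rx@0 = +98.3900 N
  Ry@0 = +43.0234 N
  Ry@2 = -9.6334 N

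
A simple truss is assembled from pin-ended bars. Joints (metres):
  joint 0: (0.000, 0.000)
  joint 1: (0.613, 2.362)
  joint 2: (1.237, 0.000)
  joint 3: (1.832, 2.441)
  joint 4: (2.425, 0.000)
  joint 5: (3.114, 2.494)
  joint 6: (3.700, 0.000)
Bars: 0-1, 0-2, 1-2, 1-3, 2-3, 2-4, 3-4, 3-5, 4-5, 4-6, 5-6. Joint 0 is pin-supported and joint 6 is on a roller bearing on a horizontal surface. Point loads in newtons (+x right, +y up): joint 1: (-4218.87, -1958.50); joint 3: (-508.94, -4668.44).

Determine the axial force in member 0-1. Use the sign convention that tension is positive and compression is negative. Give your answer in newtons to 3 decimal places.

-7252.511

N=7 nodes, M=11 members, R=3 reactions → 2N=14, M+R=14
member 0 (0-1): L=2.4402, (cx,cy)=(0.2512,0.9679)
member 1 (0-2): L=1.2370, (cx,cy)=(1.0000,0.0000)
member 2 (1-2): L=2.4430, (cx,cy)=(0.2554,-0.9668)
member 3 (1-3): L=1.2216, (cx,cy)=(0.9979,0.0647)
member 4 (2-3): L=2.5125, (cx,cy)=(0.2368,0.9716)
member 5 (2-4): L=1.1880, (cx,cy)=(1.0000,0.0000)
member 6 (3-4): L=2.5120, (cx,cy)=(0.2361,-0.9717)
member 7 (3-5): L=1.2831, (cx,cy)=(0.9991,0.0413)
member 8 (4-5): L=2.5874, (cx,cy)=(0.2663,0.9639)
member 9 (4-6): L=1.2750, (cx,cy)=(1.0000,0.0000)
member 10 (5-6): L=2.5619, (cx,cy)=(0.2287,-0.9735)
solve A·x = −loads:
  F[0-1] = -7252.5114 N (compression)
  F[0-2] = -2905.9507 N (compression)
  F[1-2] = +5304.9483 N (tension)
  F[1-3] = +1044.2067 N (tension)
  F[2-3] = -5279.1559 N (compression)
  F[2-4] = -300.7578 N (compression)
  F[3-4] = +413.0914 N (tension)
  F[3-5] = +203.4141 N (tension)
  F[4-5] = -416.4527 N (compression)
  F[4-6] = -92.3441 N (compression)
  F[5-6] = +403.7168 N (tension)
  Rx@0 = +4727.8100 N
  Ry@0 = +7019.9538 N
  Ry@6 = -393.0138 N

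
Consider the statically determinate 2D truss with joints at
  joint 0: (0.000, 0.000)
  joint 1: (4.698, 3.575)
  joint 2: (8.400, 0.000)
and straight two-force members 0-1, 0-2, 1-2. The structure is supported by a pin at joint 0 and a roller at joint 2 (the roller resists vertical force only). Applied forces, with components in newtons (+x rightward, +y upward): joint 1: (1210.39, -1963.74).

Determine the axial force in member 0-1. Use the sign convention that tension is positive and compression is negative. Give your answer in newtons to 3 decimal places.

N=3 nodes, M=3 members, R=3 reactions → 2N=6, M+R=6
member 0 (0-1): L=5.9035, (cx,cy)=(0.7958,0.6056)
member 1 (0-2): L=8.4000, (cx,cy)=(1.0000,0.0000)
member 2 (1-2): L=5.1464, (cx,cy)=(0.7193,-0.6947)
solve A·x = −loads:
  F[0-1] = -578.4846 N (compression)
  F[0-2] = +1670.7441 N (tension)
  F[1-2] = -2322.6140 N (compression)
  Rx@0 = -1210.3900 N
  Ry@0 = +350.3121 N
  Ry@2 = +1613.4279 N

-578.485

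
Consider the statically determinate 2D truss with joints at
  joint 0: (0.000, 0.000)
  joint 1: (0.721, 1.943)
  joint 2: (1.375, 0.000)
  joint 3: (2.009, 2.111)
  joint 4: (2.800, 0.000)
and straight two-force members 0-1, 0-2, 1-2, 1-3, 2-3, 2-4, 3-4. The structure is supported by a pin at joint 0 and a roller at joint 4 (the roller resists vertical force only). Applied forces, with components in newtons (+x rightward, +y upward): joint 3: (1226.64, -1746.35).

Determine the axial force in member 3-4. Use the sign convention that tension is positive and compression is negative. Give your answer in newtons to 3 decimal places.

N=5 nodes, M=7 members, R=3 reactions → 2N=10, M+R=10
member 0 (0-1): L=2.0725, (cx,cy)=(0.3479,0.9375)
member 1 (0-2): L=1.3750, (cx,cy)=(1.0000,0.0000)
member 2 (1-2): L=2.0501, (cx,cy)=(0.3190,-0.9478)
member 3 (1-3): L=1.2989, (cx,cy)=(0.9916,0.1293)
member 4 (2-3): L=2.2041, (cx,cy)=(0.2876,0.9577)
member 5 (2-4): L=1.4250, (cx,cy)=(1.0000,0.0000)
member 6 (3-4): L=2.2543, (cx,cy)=(0.3509,-0.9364)
solve A·x = −loads:
  F[0-1] = +460.2024 N (tension)
  F[0-2] = +1066.5375 N (tension)
  F[1-2] = -414.9868 N (compression)
  F[1-3] = +294.9636 N (tension)
  F[2-3] = +410.6597 N (tension)
  F[2-4] = +816.0321 N (tension)
  F[3-4] = -2325.6705 N (compression)
  Rx@0 = -1226.6400 N
  Ry@0 = -431.4551 N
  Ry@4 = +2177.8051 N

-2325.671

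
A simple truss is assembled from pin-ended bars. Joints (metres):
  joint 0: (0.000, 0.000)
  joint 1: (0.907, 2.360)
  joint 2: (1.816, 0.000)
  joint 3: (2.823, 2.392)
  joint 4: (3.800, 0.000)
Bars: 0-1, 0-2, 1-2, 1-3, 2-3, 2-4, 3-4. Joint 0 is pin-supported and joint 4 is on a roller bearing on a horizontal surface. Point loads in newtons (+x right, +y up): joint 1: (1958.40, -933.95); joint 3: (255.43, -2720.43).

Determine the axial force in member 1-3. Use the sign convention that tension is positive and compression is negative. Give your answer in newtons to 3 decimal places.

N=5 nodes, M=7 members, R=3 reactions → 2N=10, M+R=10
member 0 (0-1): L=2.5283, (cx,cy)=(0.3587,0.9334)
member 1 (0-2): L=1.8160, (cx,cy)=(1.0000,0.0000)
member 2 (1-2): L=2.5290, (cx,cy)=(0.3594,-0.9332)
member 3 (1-3): L=1.9163, (cx,cy)=(0.9999,0.0167)
member 4 (2-3): L=2.5953, (cx,cy)=(0.3880,0.9217)
member 5 (2-4): L=1.9840, (cx,cy)=(1.0000,0.0000)
member 6 (3-4): L=2.5838, (cx,cy)=(0.3781,-0.9258)
solve A·x = −loads:
  F[0-1] = -35.7944 N (compression)
  F[0-2] = +2226.6709 N (tension)
  F[1-2] = -993.9154 N (compression)
  F[1-3] = -1614.2235 N (compression)
  F[2-3] = +1006.3334 N (tension)
  F[2-4] = +1478.9657 N (tension)
  F[3-4] = -3911.3617 N (compression)
  Rx@0 = -2213.8300 N
  Ry@0 = +33.4118 N
  Ry@4 = +3620.9682 N

-1614.223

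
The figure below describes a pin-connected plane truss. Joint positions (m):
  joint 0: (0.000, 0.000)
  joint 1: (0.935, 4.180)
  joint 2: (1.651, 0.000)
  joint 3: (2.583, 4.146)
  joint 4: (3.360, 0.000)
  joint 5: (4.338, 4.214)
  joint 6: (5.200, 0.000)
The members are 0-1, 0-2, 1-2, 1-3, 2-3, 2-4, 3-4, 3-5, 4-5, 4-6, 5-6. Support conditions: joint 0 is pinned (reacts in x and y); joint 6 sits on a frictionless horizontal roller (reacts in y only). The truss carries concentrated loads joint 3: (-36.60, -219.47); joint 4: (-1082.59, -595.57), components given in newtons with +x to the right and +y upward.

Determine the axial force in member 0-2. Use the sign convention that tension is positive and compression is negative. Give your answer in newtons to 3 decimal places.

N=7 nodes, M=11 members, R=3 reactions → 2N=14, M+R=14
member 0 (0-1): L=4.2833, (cx,cy)=(0.2183,0.9759)
member 1 (0-2): L=1.6510, (cx,cy)=(1.0000,0.0000)
member 2 (1-2): L=4.2409, (cx,cy)=(0.1688,-0.9856)
member 3 (1-3): L=1.6484, (cx,cy)=(0.9998,-0.0206)
member 4 (2-3): L=4.2495, (cx,cy)=(0.2193,0.9757)
member 5 (2-4): L=1.7090, (cx,cy)=(1.0000,0.0000)
member 6 (3-4): L=4.2182, (cx,cy)=(0.1842,-0.9829)
member 7 (3-5): L=1.7563, (cx,cy)=(0.9993,0.0387)
member 8 (4-5): L=4.3260, (cx,cy)=(0.2261,0.9741)
member 9 (4-6): L=1.8400, (cx,cy)=(1.0000,0.0000)
member 10 (5-6): L=4.3013, (cx,cy)=(0.2004,-0.9797)
solve A·x = −loads:
  F[0-1] = -359.0325 N (compression)
  F[0-2] = -1040.8168 N (compression)
  F[1-2] = +358.3841 N (tension)
  F[1-3] = -138.9097 N (compression)
  F[2-3] = -362.0545 N (compression)
  F[2-4] = -900.9034 N (compression)
  F[3-4] = +125.1123 N (tension)
  F[3-5] = -204.8863 N (compression)
  F[4-5] = +485.1594 N (tension)
  F[4-6] = +95.0503 N (tension)
  F[5-6] = -474.2878 N (compression)
  Rx@0 = +1119.1900 N
  Ry@0 = +350.3741 N
  Ry@6 = +464.6659 N

-1040.817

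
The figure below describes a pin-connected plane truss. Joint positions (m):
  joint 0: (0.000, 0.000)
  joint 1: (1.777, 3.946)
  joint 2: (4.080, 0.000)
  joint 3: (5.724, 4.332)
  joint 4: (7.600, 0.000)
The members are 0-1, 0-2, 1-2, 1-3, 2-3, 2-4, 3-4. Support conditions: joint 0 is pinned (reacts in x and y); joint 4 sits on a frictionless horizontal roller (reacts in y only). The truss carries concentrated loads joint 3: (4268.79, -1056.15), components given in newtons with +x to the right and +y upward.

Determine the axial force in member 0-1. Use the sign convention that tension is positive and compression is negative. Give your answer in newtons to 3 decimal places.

2382.635

N=5 nodes, M=7 members, R=3 reactions → 2N=10, M+R=10
member 0 (0-1): L=4.3277, (cx,cy)=(0.4106,0.9118)
member 1 (0-2): L=4.0800, (cx,cy)=(1.0000,0.0000)
member 2 (1-2): L=4.5689, (cx,cy)=(0.5041,-0.8637)
member 3 (1-3): L=3.9658, (cx,cy)=(0.9953,0.0973)
member 4 (2-3): L=4.6335, (cx,cy)=(0.3548,0.9349)
member 5 (2-4): L=3.5200, (cx,cy)=(1.0000,0.0000)
member 6 (3-4): L=4.7208, (cx,cy)=(0.3974,-0.9176)
solve A·x = −loads:
  F[0-1] = +2382.6348 N (tension)
  F[0-2] = +3290.4457 N (tension)
  F[1-2] = -2274.8243 N (compression)
  F[1-3] = +2135.1333 N (tension)
  F[2-3] = +2101.4140 N (tension)
  F[2-4] = +1398.1908 N (tension)
  F[3-4] = -3518.4045 N (compression)
  Rx@0 = -4268.7900 N
  Ry@0 = -2172.5080 N
  Ry@4 = +3228.6580 N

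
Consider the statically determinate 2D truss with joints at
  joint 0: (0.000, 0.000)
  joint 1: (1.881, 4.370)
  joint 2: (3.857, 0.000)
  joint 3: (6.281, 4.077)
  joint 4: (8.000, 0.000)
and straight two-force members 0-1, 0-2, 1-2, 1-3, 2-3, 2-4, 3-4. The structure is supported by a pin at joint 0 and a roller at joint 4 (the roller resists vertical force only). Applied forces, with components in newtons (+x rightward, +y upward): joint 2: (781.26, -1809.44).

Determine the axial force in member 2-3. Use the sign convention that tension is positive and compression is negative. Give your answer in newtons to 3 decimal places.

948.858

N=5 nodes, M=7 members, R=3 reactions → 2N=10, M+R=10
member 0 (0-1): L=4.7576, (cx,cy)=(0.3954,0.9185)
member 1 (0-2): L=3.8570, (cx,cy)=(1.0000,0.0000)
member 2 (1-2): L=4.7960, (cx,cy)=(0.4120,-0.9112)
member 3 (1-3): L=4.4097, (cx,cy)=(0.9978,-0.0664)
member 4 (2-3): L=4.7432, (cx,cy)=(0.5111,0.8596)
member 5 (2-4): L=4.1430, (cx,cy)=(1.0000,0.0000)
member 6 (3-4): L=4.4246, (cx,cy)=(0.3885,-0.9214)
solve A·x = −loads:
  F[0-1] = -1020.1841 N (compression)
  F[0-2] = +1184.6048 N (tension)
  F[1-2] = +1090.7281 N (tension)
  F[1-3] = -854.6257 N (compression)
  F[2-3] = +948.8580 N (tension)
  F[2-4] = +367.8231 N (tension)
  F[3-4] = -946.7493 N (compression)
  Rx@0 = -781.2600 N
  Ry@0 = +937.0637 N
  Ry@4 = +872.3763 N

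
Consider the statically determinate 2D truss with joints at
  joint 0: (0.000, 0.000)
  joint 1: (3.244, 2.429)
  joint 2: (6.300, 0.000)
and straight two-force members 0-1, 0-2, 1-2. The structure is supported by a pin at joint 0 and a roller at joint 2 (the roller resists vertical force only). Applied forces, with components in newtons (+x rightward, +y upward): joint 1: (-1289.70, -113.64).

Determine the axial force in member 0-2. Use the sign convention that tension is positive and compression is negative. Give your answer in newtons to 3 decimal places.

N=3 nodes, M=3 members, R=3 reactions → 2N=6, M+R=6
member 0 (0-1): L=4.0526, (cx,cy)=(0.8005,0.5994)
member 1 (0-2): L=6.3000, (cx,cy)=(1.0000,0.0000)
member 2 (1-2): L=3.9037, (cx,cy)=(0.7828,-0.6222)
solve A·x = −loads:
  F[0-1] = -921.5963 N (compression)
  F[0-2] = -551.9866 N (compression)
  F[1-2] = +705.1085 N (tension)
  Rx@0 = +1289.7000 N
  Ry@0 = +552.3754 N
  Ry@2 = -438.7354 N

-551.987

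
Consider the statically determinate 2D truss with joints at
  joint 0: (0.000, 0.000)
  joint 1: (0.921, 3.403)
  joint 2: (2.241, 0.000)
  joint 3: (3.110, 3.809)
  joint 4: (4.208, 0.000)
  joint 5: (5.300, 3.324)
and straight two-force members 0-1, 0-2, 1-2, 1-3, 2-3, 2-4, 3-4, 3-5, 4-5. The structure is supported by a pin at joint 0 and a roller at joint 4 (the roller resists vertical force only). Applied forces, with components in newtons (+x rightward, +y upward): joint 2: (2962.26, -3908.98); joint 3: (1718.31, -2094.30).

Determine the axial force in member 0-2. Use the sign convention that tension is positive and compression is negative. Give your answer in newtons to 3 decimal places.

N=6 nodes, M=9 members, R=3 reactions → 2N=12, M+R=12
member 0 (0-1): L=3.5254, (cx,cy)=(0.2612,0.9653)
member 1 (0-2): L=2.2410, (cx,cy)=(1.0000,0.0000)
member 2 (1-2): L=3.6500, (cx,cy)=(0.3616,-0.9323)
member 3 (1-3): L=2.2263, (cx,cy)=(0.9832,0.1824)
member 4 (2-3): L=3.9069, (cx,cy)=(0.2224,0.9749)
member 5 (2-4): L=1.9670, (cx,cy)=(1.0000,0.0000)
member 6 (3-4): L=3.9641, (cx,cy)=(0.2770,-0.9609)
member 7 (3-5): L=2.2431, (cx,cy)=(0.9763,-0.2162)
member 8 (4-5): L=3.4988, (cx,cy)=(0.3121,0.9500)
solve A·x = −loads:
  F[0-1] = -847.7536 N (compression)
  F[0-2] = +4902.0412 N (tension)
  F[1-2] = +777.7090 N (tension)
  F[1-3] = -511.2954 N (compression)
  F[2-3] = +3265.7175 N (tension)
  F[2-4] = +1494.6425 N (tension)
  F[3-4] = -5396.0945 N (compression)
  F[3-5] = -0.0000 N (compression)
  F[4-5] = +0.0000 N (tension)
  Rx@0 = -4680.5700 N
  Ry@0 = +818.3133 N
  Ry@4 = +5184.9667 N

4902.041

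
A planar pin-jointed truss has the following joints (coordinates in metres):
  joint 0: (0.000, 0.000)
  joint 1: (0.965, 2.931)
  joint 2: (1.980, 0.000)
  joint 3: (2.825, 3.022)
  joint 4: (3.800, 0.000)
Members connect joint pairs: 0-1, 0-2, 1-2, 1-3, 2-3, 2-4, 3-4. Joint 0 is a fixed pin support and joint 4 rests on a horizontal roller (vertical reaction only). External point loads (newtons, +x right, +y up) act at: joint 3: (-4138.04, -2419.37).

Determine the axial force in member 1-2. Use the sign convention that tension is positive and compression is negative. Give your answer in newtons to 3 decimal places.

N=5 nodes, M=7 members, R=3 reactions → 2N=10, M+R=10
member 0 (0-1): L=3.0858, (cx,cy)=(0.3127,0.9498)
member 1 (0-2): L=1.9800, (cx,cy)=(1.0000,0.0000)
member 2 (1-2): L=3.1018, (cx,cy)=(0.3272,-0.9449)
member 3 (1-3): L=1.8622, (cx,cy)=(0.9988,0.0489)
member 4 (2-3): L=3.1379, (cx,cy)=(0.2693,0.9631)
member 5 (2-4): L=1.8200, (cx,cy)=(1.0000,0.0000)
member 6 (3-4): L=3.1754, (cx,cy)=(0.3070,-0.9517)
solve A·x = −loads:
  F[0-1] = -4118.1418 N (compression)
  F[0-2] = -2850.1913 N (compression)
  F[1-2] = +4004.9616 N (tension)
  F[1-3] = -2601.5097 N (compression)
  F[2-3] = -3929.6246 N (compression)
  F[2-4] = -481.4410 N (compression)
  F[3-4] = +1567.9625 N (tension)
  Rx@0 = +4138.0400 N
  Ry@0 = +3911.5902 N
  Ry@4 = -1492.2202 N

4004.962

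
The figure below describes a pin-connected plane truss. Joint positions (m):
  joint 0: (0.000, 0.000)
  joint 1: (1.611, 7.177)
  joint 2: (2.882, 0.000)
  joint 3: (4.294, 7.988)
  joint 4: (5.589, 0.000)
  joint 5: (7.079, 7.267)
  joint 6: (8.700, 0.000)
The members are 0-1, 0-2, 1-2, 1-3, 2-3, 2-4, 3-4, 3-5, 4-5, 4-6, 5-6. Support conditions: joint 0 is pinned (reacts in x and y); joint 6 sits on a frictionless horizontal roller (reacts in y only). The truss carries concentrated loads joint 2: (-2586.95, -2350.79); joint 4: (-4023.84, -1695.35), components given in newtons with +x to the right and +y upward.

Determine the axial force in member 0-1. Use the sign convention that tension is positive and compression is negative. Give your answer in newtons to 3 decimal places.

N=7 nodes, M=11 members, R=3 reactions → 2N=14, M+R=14
member 0 (0-1): L=7.3556, (cx,cy)=(0.2190,0.9757)
member 1 (0-2): L=2.8820, (cx,cy)=(1.0000,0.0000)
member 2 (1-2): L=7.2887, (cx,cy)=(0.1744,-0.9847)
member 3 (1-3): L=2.8029, (cx,cy)=(0.9572,0.2893)
member 4 (2-3): L=8.1118, (cx,cy)=(0.1741,0.9847)
member 5 (2-4): L=2.7070, (cx,cy)=(1.0000,0.0000)
member 6 (3-4): L=8.0923, (cx,cy)=(0.1600,-0.9871)
member 7 (3-5): L=2.8768, (cx,cy)=(0.9681,-0.2506)
member 8 (4-5): L=7.4182, (cx,cy)=(0.2009,0.9796)
member 9 (4-6): L=3.1110, (cx,cy)=(1.0000,0.0000)
member 10 (5-6): L=7.4456, (cx,cy)=(0.2177,-0.9760)
solve A·x = −loads:
  F[0-1] = -2232.4935 N (compression)
  F[0-2] = -6121.8355 N (compression)
  F[1-2] = +1957.3110 N (tension)
  F[1-3] = -867.3723 N (compression)
  F[2-3] = +430.0330 N (tension)
  F[2-4] = -3268.4237 N (compression)
  F[3-4] = +24.3932 N (tension)
  F[3-5] = -784.3530 N (compression)
  F[4-5] = +1706.0396 N (tension)
  F[4-6] = +416.6483 N (tension)
  F[5-6] = -1913.7545 N (compression)
  Rx@0 = +6610.7900 N
  Ry@0 = +2178.2908 N
  Ry@6 = +1867.8492 N

-2232.494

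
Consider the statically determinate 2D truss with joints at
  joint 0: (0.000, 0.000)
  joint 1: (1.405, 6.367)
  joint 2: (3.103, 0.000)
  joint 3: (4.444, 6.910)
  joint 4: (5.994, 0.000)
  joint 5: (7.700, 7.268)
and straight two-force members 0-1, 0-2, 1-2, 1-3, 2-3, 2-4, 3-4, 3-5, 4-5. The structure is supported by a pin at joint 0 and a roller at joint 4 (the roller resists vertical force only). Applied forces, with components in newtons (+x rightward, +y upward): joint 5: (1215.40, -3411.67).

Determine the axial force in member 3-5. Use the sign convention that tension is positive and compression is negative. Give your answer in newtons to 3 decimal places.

N=6 nodes, M=9 members, R=3 reactions → 2N=12, M+R=12
member 0 (0-1): L=6.5202, (cx,cy)=(0.2155,0.9765)
member 1 (0-2): L=3.1030, (cx,cy)=(1.0000,0.0000)
member 2 (1-2): L=6.5895, (cx,cy)=(0.2577,-0.9662)
member 3 (1-3): L=3.0871, (cx,cy)=(0.9844,0.1759)
member 4 (2-3): L=7.0389, (cx,cy)=(0.1905,0.9817)
member 5 (2-4): L=2.8910, (cx,cy)=(1.0000,0.0000)
member 6 (3-4): L=7.0817, (cx,cy)=(0.2189,-0.9758)
member 7 (3-5): L=3.2756, (cx,cy)=(0.9940,0.1093)
member 8 (4-5): L=7.4655, (cx,cy)=(0.2285,0.9735)
solve A·x = −loads:
  F[0-1] = +2503.5667 N (tension)
  F[0-2] = +675.9191 N (tension)
  F[1-2] = -2319.8888 N (compression)
  F[1-3] = +1155.2848 N (tension)
  F[2-3] = +2283.3662 N (tension)
  F[2-4] = -356.8826 N (compression)
  F[3-4] = -2272.2893 N (compression)
  F[3-5] = +2082.0995 N (tension)
  F[4-5] = -3738.1384 N (compression)
  Rx@0 = -1215.4000 N
  Ry@0 = -2444.7508 N
  Ry@4 = +5856.4208 N

2082.099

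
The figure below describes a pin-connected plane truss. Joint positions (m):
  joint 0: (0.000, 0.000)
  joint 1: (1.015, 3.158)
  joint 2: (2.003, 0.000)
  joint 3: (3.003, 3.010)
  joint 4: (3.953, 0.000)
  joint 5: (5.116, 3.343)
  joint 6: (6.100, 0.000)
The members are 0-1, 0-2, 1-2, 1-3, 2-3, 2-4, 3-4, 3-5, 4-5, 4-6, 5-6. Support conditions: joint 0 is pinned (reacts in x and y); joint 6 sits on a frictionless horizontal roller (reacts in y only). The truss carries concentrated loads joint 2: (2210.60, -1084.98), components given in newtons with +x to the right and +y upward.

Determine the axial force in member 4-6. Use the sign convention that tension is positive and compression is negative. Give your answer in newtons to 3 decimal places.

104.865

N=7 nodes, M=11 members, R=3 reactions → 2N=14, M+R=14
member 0 (0-1): L=3.3171, (cx,cy)=(0.3060,0.9520)
member 1 (0-2): L=2.0030, (cx,cy)=(1.0000,0.0000)
member 2 (1-2): L=3.3089, (cx,cy)=(0.2986,-0.9544)
member 3 (1-3): L=1.9935, (cx,cy)=(0.9972,-0.0742)
member 4 (2-3): L=3.1718, (cx,cy)=(0.3153,0.9490)
member 5 (2-4): L=1.9500, (cx,cy)=(1.0000,0.0000)
member 6 (3-4): L=3.1564, (cx,cy)=(0.3010,-0.9536)
member 7 (3-5): L=2.1391, (cx,cy)=(0.9878,0.1557)
member 8 (4-5): L=3.5395, (cx,cy)=(0.3286,0.9445)
member 9 (4-6): L=2.1470, (cx,cy)=(1.0000,0.0000)
member 10 (5-6): L=3.4848, (cx,cy)=(0.2824,-0.9593)
solve A·x = −loads:
  F[0-1] = -765.4292 N (compression)
  F[0-2] = +2444.8134 N (tension)
  F[1-2] = +800.4592 N (tension)
  F[1-3] = -474.5279 N (compression)
  F[2-3] = +338.2886 N (tension)
  F[2-4] = +366.5621 N (tension)
  F[3-4] = -413.5935 N (compression)
  F[3-5] = -245.0666 N (compression)
  F[4-5] = +417.6015 N (tension)
  F[4-6] = +104.8652 N (tension)
  F[5-6] = -371.3776 N (compression)
  Rx@0 = -2210.6000 N
  Ry@0 = +728.7153 N
  Ry@6 = +356.2647 N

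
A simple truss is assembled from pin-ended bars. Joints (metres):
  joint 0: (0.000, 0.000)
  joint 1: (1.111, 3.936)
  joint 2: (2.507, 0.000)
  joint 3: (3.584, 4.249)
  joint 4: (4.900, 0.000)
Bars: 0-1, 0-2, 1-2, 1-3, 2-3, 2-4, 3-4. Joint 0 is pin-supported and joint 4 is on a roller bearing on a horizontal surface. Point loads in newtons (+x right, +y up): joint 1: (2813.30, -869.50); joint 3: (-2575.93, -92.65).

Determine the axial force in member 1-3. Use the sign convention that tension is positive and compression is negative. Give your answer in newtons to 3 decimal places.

N=5 nodes, M=7 members, R=3 reactions → 2N=10, M+R=10
member 0 (0-1): L=4.0898, (cx,cy)=(0.2717,0.9624)
member 1 (0-2): L=2.5070, (cx,cy)=(1.0000,0.0000)
member 2 (1-2): L=4.1762, (cx,cy)=(0.3343,-0.9425)
member 3 (1-3): L=2.4927, (cx,cy)=(0.9921,0.1256)
member 4 (2-3): L=4.3834, (cx,cy)=(0.2457,0.9693)
member 5 (2-4): L=2.3930, (cx,cy)=(1.0000,0.0000)
member 6 (3-4): L=4.4481, (cx,cy)=(0.2959,-0.9552)
solve A·x = −loads:
  F[0-1] = -697.3331 N (compression)
  F[0-2] = +426.8018 N (tension)
  F[1-2] = -587.3735 N (compression)
  F[1-3] = -2828.7776 N (compression)
  F[2-3] = +571.0922 N (tension)
  F[2-4] = +90.1408 N (tension)
  F[3-4] = -304.6792 N (compression)
  Rx@0 = -237.3700 N
  Ry@0 = +671.1103 N
  Ry@4 = +291.0397 N

-2828.778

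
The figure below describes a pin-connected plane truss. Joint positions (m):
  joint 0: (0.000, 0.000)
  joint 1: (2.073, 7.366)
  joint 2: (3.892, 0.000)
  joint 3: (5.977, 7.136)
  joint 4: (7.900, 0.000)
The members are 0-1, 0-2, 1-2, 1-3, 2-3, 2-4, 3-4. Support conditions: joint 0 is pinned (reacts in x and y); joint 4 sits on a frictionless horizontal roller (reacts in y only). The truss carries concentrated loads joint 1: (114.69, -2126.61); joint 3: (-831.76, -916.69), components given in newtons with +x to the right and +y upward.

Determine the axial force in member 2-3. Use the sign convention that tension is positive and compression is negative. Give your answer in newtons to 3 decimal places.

N=5 nodes, M=7 members, R=3 reactions → 2N=10, M+R=10
member 0 (0-1): L=7.6521, (cx,cy)=(0.2709,0.9626)
member 1 (0-2): L=3.8920, (cx,cy)=(1.0000,0.0000)
member 2 (1-2): L=7.5873, (cx,cy)=(0.2397,-0.9708)
member 3 (1-3): L=3.9108, (cx,cy)=(0.9983,-0.0588)
member 4 (2-3): L=7.4344, (cx,cy)=(0.2805,0.9599)
member 5 (2-4): L=4.0080, (cx,cy)=(1.0000,0.0000)
member 6 (3-4): L=7.3906, (cx,cy)=(0.2602,-0.9656)
solve A·x = −loads:
  F[0-1] = -2530.7329 N (compression)
  F[0-2] = -31.4830 N (compression)
  F[1-2] = +372.7733 N (tension)
  F[1-3] = -891.1896 N (compression)
  F[2-3] = -377.0332 N (compression)
  F[2-4] = +163.6277 N (tension)
  F[3-4] = -628.8615 N (compression)
  Rx@0 = +717.0700 N
  Ry@0 = +2436.0993 N
  Ry@4 = +607.2007 N

-377.033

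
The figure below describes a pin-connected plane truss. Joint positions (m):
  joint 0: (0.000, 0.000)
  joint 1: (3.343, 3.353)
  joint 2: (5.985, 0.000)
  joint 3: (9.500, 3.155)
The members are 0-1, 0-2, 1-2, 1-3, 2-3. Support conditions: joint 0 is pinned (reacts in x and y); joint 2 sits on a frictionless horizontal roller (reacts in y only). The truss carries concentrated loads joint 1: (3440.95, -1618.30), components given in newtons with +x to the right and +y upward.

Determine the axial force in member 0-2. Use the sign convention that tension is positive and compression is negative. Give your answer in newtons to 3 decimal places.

2231.209

N=4 nodes, M=5 members, R=3 reactions → 2N=8, M+R=8
member 0 (0-1): L=4.7348, (cx,cy)=(0.7060,0.7082)
member 1 (0-2): L=5.9850, (cx,cy)=(1.0000,0.0000)
member 2 (1-2): L=4.2688, (cx,cy)=(0.6189,-0.7855)
member 3 (1-3): L=6.1602, (cx,cy)=(0.9995,-0.0321)
member 4 (2-3): L=4.7233, (cx,cy)=(0.7442,0.6680)
solve A·x = −loads:
  F[0-1] = +1713.3926 N (tension)
  F[0-2] = +2231.2092 N (tension)
  F[1-2] = -3605.0784 N (compression)
  F[1-3] = -0.0000 N (tension)
  F[2-3] = +0.0000 N (tension)
  Rx@0 = -3440.9500 N
  Ry@0 = -1213.3595 N
  Ry@2 = +2831.6595 N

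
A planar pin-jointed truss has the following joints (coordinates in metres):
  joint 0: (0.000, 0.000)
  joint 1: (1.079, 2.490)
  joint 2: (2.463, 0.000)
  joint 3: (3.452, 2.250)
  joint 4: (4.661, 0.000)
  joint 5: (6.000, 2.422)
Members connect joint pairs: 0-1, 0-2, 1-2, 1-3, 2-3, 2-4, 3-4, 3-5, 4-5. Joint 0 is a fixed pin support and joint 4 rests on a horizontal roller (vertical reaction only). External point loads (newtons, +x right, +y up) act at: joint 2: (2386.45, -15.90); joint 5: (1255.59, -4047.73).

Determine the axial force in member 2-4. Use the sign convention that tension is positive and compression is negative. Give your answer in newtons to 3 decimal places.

-1524.915

N=6 nodes, M=9 members, R=3 reactions → 2N=12, M+R=12
member 0 (0-1): L=2.7137, (cx,cy)=(0.3976,0.9176)
member 1 (0-2): L=2.4630, (cx,cy)=(1.0000,0.0000)
member 2 (1-2): L=2.8488, (cx,cy)=(0.4858,-0.8741)
member 3 (1-3): L=2.3851, (cx,cy)=(0.9949,-0.1006)
member 4 (2-3): L=2.4578, (cx,cy)=(0.4024,0.9155)
member 5 (2-4): L=2.1980, (cx,cy)=(1.0000,0.0000)
member 6 (3-4): L=2.5542, (cx,cy)=(0.4733,-0.8809)
member 7 (3-5): L=2.5538, (cx,cy)=(0.9977,0.0674)
member 8 (4-5): L=2.7675, (cx,cy)=(0.4838,0.8752)
solve A·x = −loads:
  F[0-1] = +1970.1986 N (tension)
  F[0-2] = +2858.6744 N (tension)
  F[1-2] = -2287.4799 N (compression)
  F[1-3] = +1904.3386 N (tension)
  F[2-3] = +2201.3840 N (tension)
  F[2-4] = -1524.9150 N (compression)
  F[3-4] = -1792.1836 N (compression)
  F[3-5] = +3637.0562 N (tension)
  F[4-5] = -4905.0267 N (compression)
  Rx@0 = -3642.0400 N
  Ry@0 = -1807.7668 N
  Ry@4 = +5871.3968 N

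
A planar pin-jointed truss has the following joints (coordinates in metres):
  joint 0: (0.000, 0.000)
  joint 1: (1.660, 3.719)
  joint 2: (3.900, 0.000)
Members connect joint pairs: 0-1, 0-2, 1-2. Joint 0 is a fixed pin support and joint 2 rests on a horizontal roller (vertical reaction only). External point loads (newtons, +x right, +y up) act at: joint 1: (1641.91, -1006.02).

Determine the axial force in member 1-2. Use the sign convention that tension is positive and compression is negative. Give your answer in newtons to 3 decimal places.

N=3 nodes, M=3 members, R=3 reactions → 2N=6, M+R=6
member 0 (0-1): L=4.0727, (cx,cy)=(0.4076,0.9132)
member 1 (0-2): L=3.9000, (cx,cy)=(1.0000,0.0000)
member 2 (1-2): L=4.3415, (cx,cy)=(0.5160,-0.8566)
solve A·x = −loads:
  F[0-1] = +1081.8360 N (tension)
  F[0-2] = +1200.9580 N (tension)
  F[1-2] = -2327.6565 N (compression)
  Rx@0 = -1641.9100 N
  Ry@0 = -987.8919 N
  Ry@2 = +1993.9119 N

-2327.657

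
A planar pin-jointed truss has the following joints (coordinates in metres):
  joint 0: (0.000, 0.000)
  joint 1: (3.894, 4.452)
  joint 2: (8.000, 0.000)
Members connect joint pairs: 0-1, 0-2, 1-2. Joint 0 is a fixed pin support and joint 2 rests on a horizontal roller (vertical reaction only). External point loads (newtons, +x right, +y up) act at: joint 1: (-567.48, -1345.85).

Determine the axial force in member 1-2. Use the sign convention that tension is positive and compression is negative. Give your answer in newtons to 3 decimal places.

-461.559

N=3 nodes, M=3 members, R=3 reactions → 2N=6, M+R=6
member 0 (0-1): L=5.9147, (cx,cy)=(0.6584,0.7527)
member 1 (0-2): L=8.0000, (cx,cy)=(1.0000,0.0000)
member 2 (1-2): L=6.0564, (cx,cy)=(0.6780,-0.7351)
solve A·x = −loads:
  F[0-1] = -1337.2618 N (compression)
  F[0-2] = +312.9210 N (tension)
  F[1-2] = -461.5595 N (compression)
  Rx@0 = +567.4800 N
  Ry@0 = +1006.5601 N
  Ry@2 = +339.2899 N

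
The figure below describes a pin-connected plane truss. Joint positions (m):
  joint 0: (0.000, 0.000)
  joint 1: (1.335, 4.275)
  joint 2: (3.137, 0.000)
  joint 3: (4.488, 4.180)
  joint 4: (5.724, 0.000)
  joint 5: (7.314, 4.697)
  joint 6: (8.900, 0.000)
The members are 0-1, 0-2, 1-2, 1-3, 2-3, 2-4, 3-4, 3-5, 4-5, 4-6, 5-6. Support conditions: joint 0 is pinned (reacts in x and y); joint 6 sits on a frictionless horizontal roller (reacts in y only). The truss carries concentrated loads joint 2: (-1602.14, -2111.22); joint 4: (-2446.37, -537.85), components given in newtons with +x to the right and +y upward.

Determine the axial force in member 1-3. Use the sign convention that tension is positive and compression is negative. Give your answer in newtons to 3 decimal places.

-1159.244

N=7 nodes, M=11 members, R=3 reactions → 2N=14, M+R=14
member 0 (0-1): L=4.4786, (cx,cy)=(0.2981,0.9545)
member 1 (0-2): L=3.1370, (cx,cy)=(1.0000,0.0000)
member 2 (1-2): L=4.6393, (cx,cy)=(0.3884,-0.9215)
member 3 (1-3): L=3.1544, (cx,cy)=(0.9995,-0.0301)
member 4 (2-3): L=4.3929, (cx,cy)=(0.3075,0.9515)
member 5 (2-4): L=2.5870, (cx,cy)=(1.0000,0.0000)
member 6 (3-4): L=4.3589, (cx,cy)=(0.2836,-0.9590)
member 7 (3-5): L=2.8729, (cx,cy)=(0.9837,0.1800)
member 8 (4-5): L=4.9588, (cx,cy)=(0.3206,0.9472)
member 9 (4-6): L=3.1760, (cx,cy)=(1.0000,0.0000)
member 10 (5-6): L=4.9575, (cx,cy)=(0.3199,-0.9474)
solve A·x = −loads:
  F[0-1] = -1633.2567 N (compression)
  F[0-2] = -3561.6618 N (compression)
  F[1-2] = +1729.7374 N (tension)
  F[1-3] = -1159.2440 N (compression)
  F[2-3] = +543.6477 N (tension)
  F[2-4] = -1454.8460 N (compression)
  F[3-4] = -725.7452 N (compression)
  F[3-5] = -798.7742 N (compression)
  F[4-5] = +1302.5824 N (tension)
  F[4-6] = +368.0728 N (tension)
  F[5-6] = -1150.5270 N (compression)
  Rx@0 = +4048.5100 N
  Ry@0 = +1559.0081 N
  Ry@6 = +1090.0619 N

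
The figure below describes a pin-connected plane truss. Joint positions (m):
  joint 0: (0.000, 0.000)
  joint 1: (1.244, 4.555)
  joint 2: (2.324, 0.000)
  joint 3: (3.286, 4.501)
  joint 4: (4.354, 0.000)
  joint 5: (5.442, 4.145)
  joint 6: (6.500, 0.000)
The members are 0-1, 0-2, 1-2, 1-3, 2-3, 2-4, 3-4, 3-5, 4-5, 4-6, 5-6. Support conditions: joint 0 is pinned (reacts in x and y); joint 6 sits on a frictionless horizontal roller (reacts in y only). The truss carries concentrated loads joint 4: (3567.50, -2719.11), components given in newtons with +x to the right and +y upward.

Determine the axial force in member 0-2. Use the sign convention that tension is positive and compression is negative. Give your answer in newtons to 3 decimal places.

3812.674

N=7 nodes, M=11 members, R=3 reactions → 2N=14, M+R=14
member 0 (0-1): L=4.7218, (cx,cy)=(0.2635,0.9647)
member 1 (0-2): L=2.3240, (cx,cy)=(1.0000,0.0000)
member 2 (1-2): L=4.6813, (cx,cy)=(0.2307,-0.9730)
member 3 (1-3): L=2.0427, (cx,cy)=(0.9997,-0.0264)
member 4 (2-3): L=4.6027, (cx,cy)=(0.2090,0.9779)
member 5 (2-4): L=2.0300, (cx,cy)=(1.0000,0.0000)
member 6 (3-4): L=4.6260, (cx,cy)=(0.2309,-0.9730)
member 7 (3-5): L=2.1852, (cx,cy)=(0.9866,-0.1629)
member 8 (4-5): L=4.2854, (cx,cy)=(0.2539,0.9672)
member 9 (4-6): L=2.1460, (cx,cy)=(1.0000,0.0000)
member 10 (5-6): L=4.2779, (cx,cy)=(0.2473,-0.9689)
solve A·x = −loads:
  F[0-1] = -930.6020 N (compression)
  F[0-2] = +3812.6744 N (tension)
  F[1-2] = +935.1402 N (tension)
  F[1-3] = -461.0779 N (compression)
  F[2-3] = -930.4641 N (compression)
  F[2-4] = +4222.8928 N (tension)
  F[3-4] = +1076.0330 N (tension)
  F[3-5] = -916.0553 N (compression)
  F[4-5] = +1728.7912 N (tension)
  F[4-6] = +464.9037 N (tension)
  F[5-6] = -1879.7819 N (compression)
  Rx@0 = -3567.5000 N
  Ry@0 = +897.7246 N
  Ry@6 = +1821.3854 N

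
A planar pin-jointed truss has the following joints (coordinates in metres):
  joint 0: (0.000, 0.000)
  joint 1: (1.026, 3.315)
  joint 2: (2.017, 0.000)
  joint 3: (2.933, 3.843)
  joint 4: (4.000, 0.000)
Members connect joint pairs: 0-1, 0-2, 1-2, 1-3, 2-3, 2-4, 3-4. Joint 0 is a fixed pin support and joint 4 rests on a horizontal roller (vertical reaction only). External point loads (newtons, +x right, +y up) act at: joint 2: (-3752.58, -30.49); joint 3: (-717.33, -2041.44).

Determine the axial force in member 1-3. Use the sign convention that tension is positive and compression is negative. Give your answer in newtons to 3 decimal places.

-728.171

N=5 nodes, M=7 members, R=3 reactions → 2N=10, M+R=10
member 0 (0-1): L=3.4701, (cx,cy)=(0.2957,0.9553)
member 1 (0-2): L=2.0170, (cx,cy)=(1.0000,0.0000)
member 2 (1-2): L=3.4600, (cx,cy)=(0.2864,-0.9581)
member 3 (1-3): L=1.9787, (cx,cy)=(0.9637,0.2668)
member 4 (2-3): L=3.9507, (cx,cy)=(0.2319,0.9727)
member 5 (2-4): L=1.9830, (cx,cy)=(1.0000,0.0000)
member 6 (3-4): L=3.9884, (cx,cy)=(0.2675,-0.9636)
solve A·x = −loads:
  F[0-1] = -1307.2911 N (compression)
  F[0-2] = -4083.3899 N (compression)
  F[1-2] = +1100.6549 N (tension)
  F[1-3] = -728.1714 N (compression)
  F[2-3] = -1052.7402 N (compression)
  F[2-4] = +228.5278 N (tension)
  F[3-4] = -854.2219 N (compression)
  Rx@0 = +4469.9100 N
  Ry@0 = +1248.8443 N
  Ry@4 = +823.0857 N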